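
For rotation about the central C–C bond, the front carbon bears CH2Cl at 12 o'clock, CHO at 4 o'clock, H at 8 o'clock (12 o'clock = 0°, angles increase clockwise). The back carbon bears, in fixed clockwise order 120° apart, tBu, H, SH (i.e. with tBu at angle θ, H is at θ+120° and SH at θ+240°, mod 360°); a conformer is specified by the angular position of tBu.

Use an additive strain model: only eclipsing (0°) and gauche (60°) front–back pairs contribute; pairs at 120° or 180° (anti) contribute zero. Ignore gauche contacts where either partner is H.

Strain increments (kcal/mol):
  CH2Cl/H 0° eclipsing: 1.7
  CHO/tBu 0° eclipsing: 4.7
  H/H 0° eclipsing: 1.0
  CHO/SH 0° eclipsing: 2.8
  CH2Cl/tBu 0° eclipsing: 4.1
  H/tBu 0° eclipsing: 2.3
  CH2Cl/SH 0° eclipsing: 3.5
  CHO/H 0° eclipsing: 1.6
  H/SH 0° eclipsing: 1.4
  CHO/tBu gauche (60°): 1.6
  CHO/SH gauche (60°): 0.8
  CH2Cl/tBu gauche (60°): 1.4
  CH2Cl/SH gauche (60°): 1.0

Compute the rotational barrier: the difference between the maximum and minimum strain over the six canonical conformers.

tBu at 0° (eclipsed): CH2Cl(0°)/tBu(0°) eclipsed 4.1; CHO(120°)/H(120°) eclipsed 1.6; H(240°)/SH(240°) eclipsed 1.4 → 7.1 kcal/mol.
tBu at 60° (staggered): CH2Cl(0°)/tBu(60°) gauche 1.4; CH2Cl(0°)/SH(300°) gauche 1.0; CHO(120°)/tBu(60°) gauche 1.6 → 4.0 kcal/mol.
tBu at 120° (eclipsed): CH2Cl(0°)/SH(0°) eclipsed 3.5; CHO(120°)/tBu(120°) eclipsed 4.7; H(240°)/H(240°) eclipsed 1.0 → 9.2 kcal/mol.
tBu at 180° (staggered): CH2Cl(0°)/SH(60°) gauche 1.0; CHO(120°)/tBu(180°) gauche 1.6; CHO(120°)/SH(60°) gauche 0.8 → 3.4 kcal/mol.
tBu at 240° (eclipsed): CH2Cl(0°)/H(0°) eclipsed 1.7; CHO(120°)/SH(120°) eclipsed 2.8; H(240°)/tBu(240°) eclipsed 2.3 → 6.8 kcal/mol.
tBu at 300° (staggered): CH2Cl(0°)/tBu(300°) gauche 1.4; CHO(120°)/SH(180°) gauche 0.8 → 2.2 kcal/mol.
Max at 120° (9.2 kcal/mol), min at 300° (2.2 kcal/mol); barrier = 7.0 kcal/mol.

7.0 kcal/mol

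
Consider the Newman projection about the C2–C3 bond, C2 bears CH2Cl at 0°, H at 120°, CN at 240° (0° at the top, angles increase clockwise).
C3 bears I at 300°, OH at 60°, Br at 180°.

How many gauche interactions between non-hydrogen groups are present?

4

Non-H gauche pairs: CH2Cl(0°)/I(300°); CH2Cl(0°)/OH(60°); CN(240°)/I(300°); CN(240°)/Br(180°) — 4 interactions.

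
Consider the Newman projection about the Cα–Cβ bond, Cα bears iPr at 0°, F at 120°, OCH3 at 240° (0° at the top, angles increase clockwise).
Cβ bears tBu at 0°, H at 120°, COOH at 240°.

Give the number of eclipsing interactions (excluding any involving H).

2

Non-H eclipsing pairs: iPr(0°)/tBu(0°); OCH3(240°)/COOH(240°) — 2 interactions.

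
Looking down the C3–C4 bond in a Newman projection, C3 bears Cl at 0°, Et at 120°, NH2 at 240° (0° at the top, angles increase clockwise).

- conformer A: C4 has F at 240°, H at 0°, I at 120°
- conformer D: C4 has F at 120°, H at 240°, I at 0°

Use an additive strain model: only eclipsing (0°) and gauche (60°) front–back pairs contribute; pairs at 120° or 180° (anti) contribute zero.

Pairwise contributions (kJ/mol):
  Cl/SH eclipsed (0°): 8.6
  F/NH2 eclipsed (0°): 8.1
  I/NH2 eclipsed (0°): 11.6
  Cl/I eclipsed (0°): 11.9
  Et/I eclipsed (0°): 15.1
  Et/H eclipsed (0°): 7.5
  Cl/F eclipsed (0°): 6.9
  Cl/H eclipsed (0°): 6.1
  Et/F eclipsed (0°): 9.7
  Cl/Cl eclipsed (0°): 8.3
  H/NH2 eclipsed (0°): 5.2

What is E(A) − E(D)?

A (eclipsed): Cl–H eclipsed, Et–I eclipsed, NH2–F eclipsed; 6.1 + 15.1 + 8.1 = 29.3 kJ/mol.
D (eclipsed): Cl–I eclipsed, Et–F eclipsed, NH2–H eclipsed; 11.9 + 9.7 + 5.2 = 26.8 kJ/mol.
E(A) − E(D) = 29.3 − 26.8 = +2.5 kJ/mol.

+2.5 kJ/mol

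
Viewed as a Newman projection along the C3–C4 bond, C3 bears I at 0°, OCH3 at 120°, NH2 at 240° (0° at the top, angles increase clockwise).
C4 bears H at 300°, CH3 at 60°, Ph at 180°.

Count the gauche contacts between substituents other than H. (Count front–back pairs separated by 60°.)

Non-H gauche pairs: I(0°)/CH3(60°); OCH3(120°)/CH3(60°); OCH3(120°)/Ph(180°); NH2(240°)/Ph(180°) — 4 interactions.

4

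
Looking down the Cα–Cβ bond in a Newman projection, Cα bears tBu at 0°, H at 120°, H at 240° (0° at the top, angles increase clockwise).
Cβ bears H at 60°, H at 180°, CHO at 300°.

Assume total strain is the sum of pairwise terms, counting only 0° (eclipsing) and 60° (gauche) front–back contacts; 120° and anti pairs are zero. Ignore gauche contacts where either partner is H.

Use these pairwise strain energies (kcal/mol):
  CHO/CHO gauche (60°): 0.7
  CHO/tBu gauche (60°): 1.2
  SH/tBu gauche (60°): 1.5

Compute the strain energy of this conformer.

1.2 kcal/mol

This conformer is staggered. tBu at 0° is gauche with CHO at 300° (1.2). Total 1.2 kcal/mol.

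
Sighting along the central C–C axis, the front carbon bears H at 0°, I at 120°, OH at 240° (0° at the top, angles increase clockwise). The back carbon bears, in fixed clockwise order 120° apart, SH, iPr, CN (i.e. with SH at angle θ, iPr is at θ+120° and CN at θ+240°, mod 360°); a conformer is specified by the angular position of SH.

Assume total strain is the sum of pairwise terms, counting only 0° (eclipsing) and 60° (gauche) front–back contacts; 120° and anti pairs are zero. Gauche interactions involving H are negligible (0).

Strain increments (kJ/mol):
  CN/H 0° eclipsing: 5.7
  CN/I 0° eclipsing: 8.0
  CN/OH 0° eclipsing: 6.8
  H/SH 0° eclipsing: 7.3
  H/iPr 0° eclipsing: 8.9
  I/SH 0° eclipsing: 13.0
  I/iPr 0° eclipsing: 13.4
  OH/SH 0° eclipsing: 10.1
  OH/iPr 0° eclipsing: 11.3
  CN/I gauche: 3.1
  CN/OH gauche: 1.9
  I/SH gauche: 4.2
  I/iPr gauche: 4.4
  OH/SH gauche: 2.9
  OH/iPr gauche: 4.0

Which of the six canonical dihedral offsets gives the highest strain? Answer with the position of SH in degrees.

120°

SH at 0° (eclipsed): H–SH eclipsed, I–iPr eclipsed, OH–CN eclipsed; 7.3 + 13.4 + 6.8 = 27.5 kJ/mol.
SH at 60° (staggered): I–SH gauche, I–iPr gauche, OH–iPr gauche, OH–CN gauche; 4.2 + 4.4 + 4.0 + 1.9 = 14.5 kJ/mol.
SH at 120° (eclipsed): H–CN eclipsed, I–SH eclipsed, OH–iPr eclipsed; 5.7 + 13.0 + 11.3 = 30.0 kJ/mol.
SH at 180° (staggered): I–SH gauche, I–CN gauche, OH–SH gauche, OH–iPr gauche; 4.2 + 3.1 + 2.9 + 4.0 = 14.2 kJ/mol.
SH at 240° (eclipsed): H–iPr eclipsed, I–CN eclipsed, OH–SH eclipsed; 8.9 + 8.0 + 10.1 = 27.0 kJ/mol.
SH at 300° (staggered): I–iPr gauche, I–CN gauche, OH–SH gauche, OH–CN gauche; 4.4 + 3.1 + 2.9 + 1.9 = 12.3 kJ/mol.
The maximum (30.0 kJ/mol) occurs with SH at 120°.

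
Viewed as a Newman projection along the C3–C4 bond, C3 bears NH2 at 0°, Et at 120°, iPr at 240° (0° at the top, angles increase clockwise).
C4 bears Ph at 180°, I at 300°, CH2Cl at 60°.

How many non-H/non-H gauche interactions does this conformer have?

6

Non-H gauche pairs: NH2(0°)/I(300°); NH2(0°)/CH2Cl(60°); Et(120°)/Ph(180°); Et(120°)/CH2Cl(60°); iPr(240°)/Ph(180°); iPr(240°)/I(300°) — 6 interactions.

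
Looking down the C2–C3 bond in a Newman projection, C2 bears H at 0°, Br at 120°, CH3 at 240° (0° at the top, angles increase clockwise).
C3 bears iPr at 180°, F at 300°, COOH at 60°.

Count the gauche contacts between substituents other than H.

Non-H gauche pairs: Br(120°)/iPr(180°); Br(120°)/COOH(60°); CH3(240°)/iPr(180°); CH3(240°)/F(300°) — 4 interactions.

4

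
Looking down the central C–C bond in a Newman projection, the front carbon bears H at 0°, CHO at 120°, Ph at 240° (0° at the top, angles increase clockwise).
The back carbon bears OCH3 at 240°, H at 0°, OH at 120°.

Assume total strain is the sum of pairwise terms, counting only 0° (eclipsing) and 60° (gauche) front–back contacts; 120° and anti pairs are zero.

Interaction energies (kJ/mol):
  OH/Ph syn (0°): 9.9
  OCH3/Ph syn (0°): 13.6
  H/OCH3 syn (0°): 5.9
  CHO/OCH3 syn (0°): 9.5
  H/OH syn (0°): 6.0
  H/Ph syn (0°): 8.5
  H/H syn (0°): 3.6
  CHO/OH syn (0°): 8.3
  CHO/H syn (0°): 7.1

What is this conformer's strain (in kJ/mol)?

25.5 kJ/mol

This conformer (eclipsed): H(0°)/H(0°) eclipsed 3.6; CHO(120°)/OH(120°) eclipsed 8.3; Ph(240°)/OCH3(240°) eclipsed 13.6 → 25.5 kJ/mol.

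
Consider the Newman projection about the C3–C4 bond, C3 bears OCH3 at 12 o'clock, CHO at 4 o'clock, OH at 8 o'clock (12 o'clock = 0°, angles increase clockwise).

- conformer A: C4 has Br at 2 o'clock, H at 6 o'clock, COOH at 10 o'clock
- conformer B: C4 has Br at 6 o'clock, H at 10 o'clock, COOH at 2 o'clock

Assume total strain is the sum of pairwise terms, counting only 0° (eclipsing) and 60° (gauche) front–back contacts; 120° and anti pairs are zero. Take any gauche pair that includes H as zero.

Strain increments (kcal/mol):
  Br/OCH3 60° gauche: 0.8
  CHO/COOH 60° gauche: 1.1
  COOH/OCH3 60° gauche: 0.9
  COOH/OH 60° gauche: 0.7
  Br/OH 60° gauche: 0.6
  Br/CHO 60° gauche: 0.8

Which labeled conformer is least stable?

B

A (staggered): OCH3–Br gauche, OCH3–COOH gauche, CHO–Br gauche, OH–COOH gauche; 0.8 + 0.9 + 0.8 + 0.7 = 3.2 kcal/mol.
B (staggered): OCH3–COOH gauche, CHO–Br gauche, CHO–COOH gauche, OH–Br gauche; 0.9 + 0.8 + 1.1 + 0.6 = 3.4 kcal/mol.
B has the highest total (3.4 kcal/mol).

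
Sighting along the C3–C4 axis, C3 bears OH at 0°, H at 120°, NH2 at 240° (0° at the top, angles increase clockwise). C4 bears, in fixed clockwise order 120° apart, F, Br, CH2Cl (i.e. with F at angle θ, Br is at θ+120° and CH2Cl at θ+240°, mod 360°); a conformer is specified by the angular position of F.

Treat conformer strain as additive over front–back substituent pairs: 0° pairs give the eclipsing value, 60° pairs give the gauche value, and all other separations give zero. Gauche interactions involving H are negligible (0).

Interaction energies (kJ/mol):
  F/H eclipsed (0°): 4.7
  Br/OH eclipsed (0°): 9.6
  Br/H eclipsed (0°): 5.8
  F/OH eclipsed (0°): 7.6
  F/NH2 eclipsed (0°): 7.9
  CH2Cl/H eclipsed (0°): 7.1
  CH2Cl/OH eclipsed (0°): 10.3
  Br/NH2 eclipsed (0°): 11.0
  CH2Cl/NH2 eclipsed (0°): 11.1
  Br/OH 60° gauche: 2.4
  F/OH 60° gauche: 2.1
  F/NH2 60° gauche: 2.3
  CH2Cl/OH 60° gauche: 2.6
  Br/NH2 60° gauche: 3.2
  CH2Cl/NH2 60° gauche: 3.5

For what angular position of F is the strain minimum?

F at 0° is eclipsed. OH at 0° is eclipsed with F at 0° (7.6); H at 120° is eclipsed with Br at 120° (5.8); NH2 at 240° is eclipsed with CH2Cl at 240° (11.1). Total 24.5 kJ/mol.
F at 60° is staggered. OH at 0° is gauche with F at 60° (2.1); OH at 0° is gauche with CH2Cl at 300° (2.6); NH2 at 240° is gauche with Br at 180° (3.2); NH2 at 240° is gauche with CH2Cl at 300° (3.5). Total 11.4 kJ/mol.
F at 120° is eclipsed. OH at 0° is eclipsed with CH2Cl at 0° (10.3); H at 120° is eclipsed with F at 120° (4.7); NH2 at 240° is eclipsed with Br at 240° (11.0). Total 26.0 kJ/mol.
F at 180° is staggered. OH at 0° is gauche with Br at 300° (2.4); OH at 0° is gauche with CH2Cl at 60° (2.6); NH2 at 240° is gauche with F at 180° (2.3); NH2 at 240° is gauche with Br at 300° (3.2). Total 10.5 kJ/mol.
F at 240° is eclipsed. OH at 0° is eclipsed with Br at 0° (9.6); H at 120° is eclipsed with CH2Cl at 120° (7.1); NH2 at 240° is eclipsed with F at 240° (7.9). Total 24.6 kJ/mol.
F at 300° is staggered. OH at 0° is gauche with F at 300° (2.1); OH at 0° is gauche with Br at 60° (2.4); NH2 at 240° is gauche with F at 300° (2.3); NH2 at 240° is gauche with CH2Cl at 180° (3.5). Total 10.3 kJ/mol.
The minimum (10.3 kJ/mol) occurs with F at 300°.

300°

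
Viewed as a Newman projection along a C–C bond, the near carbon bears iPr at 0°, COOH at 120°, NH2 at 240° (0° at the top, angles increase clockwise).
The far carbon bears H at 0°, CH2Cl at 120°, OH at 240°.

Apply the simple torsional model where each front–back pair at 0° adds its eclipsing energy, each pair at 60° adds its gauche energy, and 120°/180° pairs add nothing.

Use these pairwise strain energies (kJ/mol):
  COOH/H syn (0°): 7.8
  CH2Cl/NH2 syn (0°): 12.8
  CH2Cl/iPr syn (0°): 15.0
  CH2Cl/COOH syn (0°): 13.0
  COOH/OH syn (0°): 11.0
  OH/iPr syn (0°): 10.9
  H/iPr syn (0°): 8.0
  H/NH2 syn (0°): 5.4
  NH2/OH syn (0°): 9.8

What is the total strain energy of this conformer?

This conformer (eclipsed): iPr–H eclipsed, COOH–CH2Cl eclipsed, NH2–OH eclipsed; 8.0 + 13.0 + 9.8 = 30.8 kJ/mol.

30.8 kJ/mol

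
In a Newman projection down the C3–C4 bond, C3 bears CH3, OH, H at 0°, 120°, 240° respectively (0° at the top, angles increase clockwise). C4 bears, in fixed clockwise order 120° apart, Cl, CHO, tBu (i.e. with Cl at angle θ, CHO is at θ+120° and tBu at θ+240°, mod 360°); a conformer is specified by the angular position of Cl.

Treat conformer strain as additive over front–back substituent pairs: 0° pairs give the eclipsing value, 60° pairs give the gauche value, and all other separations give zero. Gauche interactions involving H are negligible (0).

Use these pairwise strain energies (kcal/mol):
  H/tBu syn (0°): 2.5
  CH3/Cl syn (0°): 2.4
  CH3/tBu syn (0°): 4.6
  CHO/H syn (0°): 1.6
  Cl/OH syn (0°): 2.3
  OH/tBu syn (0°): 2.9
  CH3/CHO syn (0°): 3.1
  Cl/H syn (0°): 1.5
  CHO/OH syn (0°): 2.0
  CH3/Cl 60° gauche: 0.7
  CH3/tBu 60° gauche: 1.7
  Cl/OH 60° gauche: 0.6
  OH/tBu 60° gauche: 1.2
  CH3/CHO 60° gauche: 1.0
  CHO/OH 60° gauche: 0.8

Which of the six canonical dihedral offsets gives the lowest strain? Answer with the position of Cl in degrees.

Cl at 0° (eclipsed): CH3–Cl eclipsed, OH–CHO eclipsed, H–tBu eclipsed; 2.4 + 2.0 + 2.5 = 6.9 kcal/mol.
Cl at 60° (staggered): CH3–Cl gauche, CH3–tBu gauche, OH–Cl gauche, OH–CHO gauche; 0.7 + 1.7 + 0.6 + 0.8 = 3.8 kcal/mol.
Cl at 120° (eclipsed): CH3–tBu eclipsed, OH–Cl eclipsed, H–CHO eclipsed; 4.6 + 2.3 + 1.6 = 8.5 kcal/mol.
Cl at 180° (staggered): CH3–CHO gauche, CH3–tBu gauche, OH–Cl gauche, OH–tBu gauche; 1.0 + 1.7 + 0.6 + 1.2 = 4.5 kcal/mol.
Cl at 240° (eclipsed): CH3–CHO eclipsed, OH–tBu eclipsed, H–Cl eclipsed; 3.1 + 2.9 + 1.5 = 7.5 kcal/mol.
Cl at 300° (staggered): CH3–Cl gauche, CH3–CHO gauche, OH–CHO gauche, OH–tBu gauche; 0.7 + 1.0 + 0.8 + 1.2 = 3.7 kcal/mol.
The minimum (3.7 kcal/mol) occurs with Cl at 300°.

300°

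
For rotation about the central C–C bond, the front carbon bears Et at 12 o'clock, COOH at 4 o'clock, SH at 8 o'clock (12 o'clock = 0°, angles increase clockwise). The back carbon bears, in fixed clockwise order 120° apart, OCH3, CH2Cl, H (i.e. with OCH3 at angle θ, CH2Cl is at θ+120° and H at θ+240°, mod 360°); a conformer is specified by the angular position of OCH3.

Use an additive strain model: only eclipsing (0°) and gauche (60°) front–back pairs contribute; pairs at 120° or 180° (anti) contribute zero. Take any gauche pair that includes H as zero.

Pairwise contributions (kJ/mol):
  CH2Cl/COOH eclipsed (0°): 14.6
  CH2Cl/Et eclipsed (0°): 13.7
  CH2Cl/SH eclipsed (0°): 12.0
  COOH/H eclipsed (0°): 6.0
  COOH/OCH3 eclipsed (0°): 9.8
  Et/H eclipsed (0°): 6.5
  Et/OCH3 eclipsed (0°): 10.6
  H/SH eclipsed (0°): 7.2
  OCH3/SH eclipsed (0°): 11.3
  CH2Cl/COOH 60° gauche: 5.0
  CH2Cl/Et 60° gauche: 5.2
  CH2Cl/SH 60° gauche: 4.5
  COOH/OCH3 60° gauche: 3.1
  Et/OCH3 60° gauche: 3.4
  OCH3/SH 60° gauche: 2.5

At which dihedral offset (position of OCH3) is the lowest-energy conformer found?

OCH3 at 0° (eclipsed): Et–OCH3 eclipsed, COOH–CH2Cl eclipsed, SH–H eclipsed; 10.6 + 14.6 + 7.2 = 32.4 kJ/mol.
OCH3 at 60° (staggered): Et–OCH3 gauche, COOH–OCH3 gauche, COOH–CH2Cl gauche, SH–CH2Cl gauche; 3.4 + 3.1 + 5.0 + 4.5 = 16.0 kJ/mol.
OCH3 at 120° (eclipsed): Et–H eclipsed, COOH–OCH3 eclipsed, SH–CH2Cl eclipsed; 6.5 + 9.8 + 12.0 = 28.3 kJ/mol.
OCH3 at 180° (staggered): Et–CH2Cl gauche, COOH–OCH3 gauche, SH–OCH3 gauche, SH–CH2Cl gauche; 5.2 + 3.1 + 2.5 + 4.5 = 15.3 kJ/mol.
OCH3 at 240° (eclipsed): Et–CH2Cl eclipsed, COOH–H eclipsed, SH–OCH3 eclipsed; 13.7 + 6.0 + 11.3 = 31.0 kJ/mol.
OCH3 at 300° (staggered): Et–OCH3 gauche, Et–CH2Cl gauche, COOH–CH2Cl gauche, SH–OCH3 gauche; 3.4 + 5.2 + 5.0 + 2.5 = 16.1 kJ/mol.
The minimum (15.3 kJ/mol) occurs with OCH3 at 180°.

180°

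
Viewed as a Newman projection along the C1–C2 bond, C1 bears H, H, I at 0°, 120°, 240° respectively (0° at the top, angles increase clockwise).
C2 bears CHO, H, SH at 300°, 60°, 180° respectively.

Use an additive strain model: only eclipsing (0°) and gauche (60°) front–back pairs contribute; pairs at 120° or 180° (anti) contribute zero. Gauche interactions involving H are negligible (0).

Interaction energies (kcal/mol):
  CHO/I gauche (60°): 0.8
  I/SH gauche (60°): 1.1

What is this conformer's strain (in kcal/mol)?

This conformer (staggered): I(240°)/CHO(300°) gauche 0.8; I(240°)/SH(180°) gauche 1.1 → 1.9 kcal/mol.

1.9 kcal/mol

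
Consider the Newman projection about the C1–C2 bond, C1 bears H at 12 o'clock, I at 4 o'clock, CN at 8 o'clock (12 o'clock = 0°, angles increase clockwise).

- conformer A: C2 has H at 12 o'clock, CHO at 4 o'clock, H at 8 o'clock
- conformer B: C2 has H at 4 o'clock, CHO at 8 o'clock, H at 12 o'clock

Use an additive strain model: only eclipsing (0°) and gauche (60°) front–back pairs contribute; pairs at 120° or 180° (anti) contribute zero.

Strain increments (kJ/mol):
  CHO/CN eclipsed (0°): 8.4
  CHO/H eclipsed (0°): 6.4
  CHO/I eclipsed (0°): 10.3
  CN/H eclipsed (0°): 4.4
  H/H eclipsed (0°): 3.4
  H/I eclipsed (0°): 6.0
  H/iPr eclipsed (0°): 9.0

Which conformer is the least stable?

A (eclipsed): H–H eclipsed, I–CHO eclipsed, CN–H eclipsed; 3.4 + 10.3 + 4.4 = 18.1 kJ/mol.
B (eclipsed): H–H eclipsed, I–H eclipsed, CN–CHO eclipsed; 3.4 + 6.0 + 8.4 = 17.8 kJ/mol.
A has the highest total (18.1 kJ/mol).

A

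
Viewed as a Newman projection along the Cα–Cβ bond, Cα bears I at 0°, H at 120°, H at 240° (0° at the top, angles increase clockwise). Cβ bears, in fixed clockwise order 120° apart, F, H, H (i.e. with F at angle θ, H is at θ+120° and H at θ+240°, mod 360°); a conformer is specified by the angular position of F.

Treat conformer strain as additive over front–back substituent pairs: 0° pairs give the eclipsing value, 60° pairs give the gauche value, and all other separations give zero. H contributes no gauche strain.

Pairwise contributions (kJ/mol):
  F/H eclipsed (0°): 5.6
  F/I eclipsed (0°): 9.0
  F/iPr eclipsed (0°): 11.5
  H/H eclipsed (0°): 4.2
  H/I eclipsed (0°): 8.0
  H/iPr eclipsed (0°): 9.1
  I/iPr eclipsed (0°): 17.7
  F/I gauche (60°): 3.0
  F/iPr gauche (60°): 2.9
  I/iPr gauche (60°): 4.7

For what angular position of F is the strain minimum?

F at 0° (eclipsed): I(0°)/F(0°) eclipsed 9.0; H(120°)/H(120°) eclipsed 4.2; H(240°)/H(240°) eclipsed 4.2 → 17.4 kJ/mol.
F at 60° (staggered): I(0°)/F(60°) gauche 3.0 → 3.0 kJ/mol.
F at 120° (eclipsed): I(0°)/H(0°) eclipsed 8.0; H(120°)/F(120°) eclipsed 5.6; H(240°)/H(240°) eclipsed 4.2 → 17.8 kJ/mol.
F at 180° (staggered): no non-H gauche contacts → 0.0 kJ/mol.
F at 240° (eclipsed): I(0°)/H(0°) eclipsed 8.0; H(120°)/H(120°) eclipsed 4.2; H(240°)/F(240°) eclipsed 5.6 → 17.8 kJ/mol.
F at 300° (staggered): I(0°)/F(300°) gauche 3.0 → 3.0 kJ/mol.
The minimum (0.0 kJ/mol) occurs with F at 180°.

180°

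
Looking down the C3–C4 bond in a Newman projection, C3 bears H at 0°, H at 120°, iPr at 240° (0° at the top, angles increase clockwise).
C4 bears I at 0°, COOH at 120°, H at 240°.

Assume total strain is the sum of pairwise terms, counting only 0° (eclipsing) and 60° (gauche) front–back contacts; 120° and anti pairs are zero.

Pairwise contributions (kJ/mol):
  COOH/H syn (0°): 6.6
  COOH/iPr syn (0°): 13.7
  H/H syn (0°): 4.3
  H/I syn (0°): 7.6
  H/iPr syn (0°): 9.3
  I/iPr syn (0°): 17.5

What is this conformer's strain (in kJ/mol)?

23.5 kJ/mol

This conformer (eclipsed): H–I eclipsed, H–COOH eclipsed, iPr–H eclipsed; 7.6 + 6.6 + 9.3 = 23.5 kJ/mol.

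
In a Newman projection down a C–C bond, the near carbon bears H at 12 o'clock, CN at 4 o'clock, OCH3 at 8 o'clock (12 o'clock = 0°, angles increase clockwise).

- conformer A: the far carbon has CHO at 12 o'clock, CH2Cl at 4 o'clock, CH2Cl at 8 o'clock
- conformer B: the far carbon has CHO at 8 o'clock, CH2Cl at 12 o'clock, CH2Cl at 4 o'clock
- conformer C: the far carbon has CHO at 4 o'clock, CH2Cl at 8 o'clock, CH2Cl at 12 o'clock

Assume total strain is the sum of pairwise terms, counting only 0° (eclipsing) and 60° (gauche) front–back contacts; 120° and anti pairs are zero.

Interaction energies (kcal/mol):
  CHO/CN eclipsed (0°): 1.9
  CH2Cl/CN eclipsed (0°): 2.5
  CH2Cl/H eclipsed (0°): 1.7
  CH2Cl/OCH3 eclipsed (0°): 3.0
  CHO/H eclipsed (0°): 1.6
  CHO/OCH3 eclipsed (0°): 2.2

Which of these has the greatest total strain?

A (eclipsed): H–CHO eclipsed, CN–CH2Cl eclipsed, OCH3–CH2Cl eclipsed; 1.6 + 2.5 + 3.0 = 7.1 kcal/mol.
B (eclipsed): H–CH2Cl eclipsed, CN–CH2Cl eclipsed, OCH3–CHO eclipsed; 1.7 + 2.5 + 2.2 = 6.4 kcal/mol.
C (eclipsed): H–CH2Cl eclipsed, CN–CHO eclipsed, OCH3–CH2Cl eclipsed; 1.7 + 1.9 + 3.0 = 6.6 kcal/mol.
A has the highest total (7.1 kcal/mol).

A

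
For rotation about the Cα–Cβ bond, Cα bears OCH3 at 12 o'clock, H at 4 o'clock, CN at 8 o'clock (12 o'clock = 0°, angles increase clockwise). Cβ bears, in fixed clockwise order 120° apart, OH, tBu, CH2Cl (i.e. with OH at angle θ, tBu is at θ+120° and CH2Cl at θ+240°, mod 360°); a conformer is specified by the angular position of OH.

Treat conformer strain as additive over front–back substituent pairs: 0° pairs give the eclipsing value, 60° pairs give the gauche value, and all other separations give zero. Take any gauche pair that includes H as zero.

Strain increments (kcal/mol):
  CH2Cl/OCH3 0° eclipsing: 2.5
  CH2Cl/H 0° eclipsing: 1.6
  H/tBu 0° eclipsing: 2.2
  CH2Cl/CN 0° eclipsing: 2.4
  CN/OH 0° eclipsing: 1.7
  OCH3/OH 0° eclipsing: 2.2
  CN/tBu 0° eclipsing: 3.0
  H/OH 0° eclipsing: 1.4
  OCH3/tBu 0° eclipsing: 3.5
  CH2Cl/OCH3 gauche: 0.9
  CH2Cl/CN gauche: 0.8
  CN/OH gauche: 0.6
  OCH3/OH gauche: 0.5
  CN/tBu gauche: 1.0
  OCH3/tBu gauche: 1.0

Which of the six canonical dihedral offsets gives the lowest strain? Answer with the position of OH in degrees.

OH at 0° (eclipsed): OCH3(0°)/OH(0°) eclipsed 2.2; H(120°)/tBu(120°) eclipsed 2.2; CN(240°)/CH2Cl(240°) eclipsed 2.4 → 6.8 kcal/mol.
OH at 60° (staggered): OCH3(0°)/OH(60°) gauche 0.5; OCH3(0°)/CH2Cl(300°) gauche 0.9; CN(240°)/tBu(180°) gauche 1.0; CN(240°)/CH2Cl(300°) gauche 0.8 → 3.2 kcal/mol.
OH at 120° (eclipsed): OCH3(0°)/CH2Cl(0°) eclipsed 2.5; H(120°)/OH(120°) eclipsed 1.4; CN(240°)/tBu(240°) eclipsed 3.0 → 6.9 kcal/mol.
OH at 180° (staggered): OCH3(0°)/tBu(300°) gauche 1.0; OCH3(0°)/CH2Cl(60°) gauche 0.9; CN(240°)/OH(180°) gauche 0.6; CN(240°)/tBu(300°) gauche 1.0 → 3.5 kcal/mol.
OH at 240° (eclipsed): OCH3(0°)/tBu(0°) eclipsed 3.5; H(120°)/CH2Cl(120°) eclipsed 1.6; CN(240°)/OH(240°) eclipsed 1.7 → 6.8 kcal/mol.
OH at 300° (staggered): OCH3(0°)/OH(300°) gauche 0.5; OCH3(0°)/tBu(60°) gauche 1.0; CN(240°)/OH(300°) gauche 0.6; CN(240°)/CH2Cl(180°) gauche 0.8 → 2.9 kcal/mol.
The minimum (2.9 kcal/mol) occurs with OH at 300°.

300°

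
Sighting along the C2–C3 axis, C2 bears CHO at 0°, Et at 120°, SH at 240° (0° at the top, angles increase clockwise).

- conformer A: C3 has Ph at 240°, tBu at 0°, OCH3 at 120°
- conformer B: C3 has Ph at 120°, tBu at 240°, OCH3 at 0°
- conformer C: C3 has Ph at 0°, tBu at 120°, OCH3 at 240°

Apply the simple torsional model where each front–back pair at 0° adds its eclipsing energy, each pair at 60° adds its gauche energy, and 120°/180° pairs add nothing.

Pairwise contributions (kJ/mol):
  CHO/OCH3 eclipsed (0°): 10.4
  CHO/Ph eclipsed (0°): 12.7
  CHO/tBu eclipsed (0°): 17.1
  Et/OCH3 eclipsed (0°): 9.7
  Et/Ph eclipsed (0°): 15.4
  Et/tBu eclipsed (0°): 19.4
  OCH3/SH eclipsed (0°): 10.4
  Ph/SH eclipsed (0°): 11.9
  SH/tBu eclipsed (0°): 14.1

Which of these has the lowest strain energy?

A

A (eclipsed): CHO–tBu eclipsed, Et–OCH3 eclipsed, SH–Ph eclipsed; 17.1 + 9.7 + 11.9 = 38.7 kJ/mol.
B (eclipsed): CHO–OCH3 eclipsed, Et–Ph eclipsed, SH–tBu eclipsed; 10.4 + 15.4 + 14.1 = 39.9 kJ/mol.
C (eclipsed): CHO–Ph eclipsed, Et–tBu eclipsed, SH–OCH3 eclipsed; 12.7 + 19.4 + 10.4 = 42.5 kJ/mol.
A has the lowest total (38.7 kJ/mol).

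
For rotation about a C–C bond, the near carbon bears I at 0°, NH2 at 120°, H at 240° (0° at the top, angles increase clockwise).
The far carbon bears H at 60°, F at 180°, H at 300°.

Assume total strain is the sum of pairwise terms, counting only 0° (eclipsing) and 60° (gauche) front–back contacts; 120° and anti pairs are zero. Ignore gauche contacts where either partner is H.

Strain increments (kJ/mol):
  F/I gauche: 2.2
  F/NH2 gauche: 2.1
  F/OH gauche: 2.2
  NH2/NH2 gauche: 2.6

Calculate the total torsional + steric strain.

This conformer (staggered): NH2–F gauche; 2.1 = 2.1 kJ/mol.

2.1 kJ/mol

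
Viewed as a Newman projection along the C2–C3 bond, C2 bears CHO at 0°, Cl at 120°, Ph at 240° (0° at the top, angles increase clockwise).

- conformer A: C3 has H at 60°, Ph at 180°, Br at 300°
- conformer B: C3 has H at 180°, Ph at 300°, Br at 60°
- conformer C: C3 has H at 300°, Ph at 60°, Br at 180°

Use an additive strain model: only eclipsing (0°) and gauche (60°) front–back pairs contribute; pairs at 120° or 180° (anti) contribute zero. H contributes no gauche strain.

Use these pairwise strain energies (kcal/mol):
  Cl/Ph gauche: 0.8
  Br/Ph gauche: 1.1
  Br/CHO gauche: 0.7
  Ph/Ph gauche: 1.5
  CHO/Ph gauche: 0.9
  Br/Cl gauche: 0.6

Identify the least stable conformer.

A (staggered): CHO–Br gauche, Cl–Ph gauche, Ph–Ph gauche, Ph–Br gauche; 0.7 + 0.8 + 1.5 + 1.1 = 4.1 kcal/mol.
B (staggered): CHO–Ph gauche, CHO–Br gauche, Cl–Br gauche, Ph–Ph gauche; 0.9 + 0.7 + 0.6 + 1.5 = 3.7 kcal/mol.
C (staggered): CHO–Ph gauche, Cl–Ph gauche, Cl–Br gauche, Ph–Br gauche; 0.9 + 0.8 + 0.6 + 1.1 = 3.4 kcal/mol.
A has the highest total (4.1 kcal/mol).

A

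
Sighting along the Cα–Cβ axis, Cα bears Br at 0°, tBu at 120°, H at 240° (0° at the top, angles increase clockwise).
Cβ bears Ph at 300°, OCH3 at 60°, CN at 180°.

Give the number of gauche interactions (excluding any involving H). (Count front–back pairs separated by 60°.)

4

Non-H gauche pairs: Br(0°)/Ph(300°); Br(0°)/OCH3(60°); tBu(120°)/OCH3(60°); tBu(120°)/CN(180°) — 4 interactions.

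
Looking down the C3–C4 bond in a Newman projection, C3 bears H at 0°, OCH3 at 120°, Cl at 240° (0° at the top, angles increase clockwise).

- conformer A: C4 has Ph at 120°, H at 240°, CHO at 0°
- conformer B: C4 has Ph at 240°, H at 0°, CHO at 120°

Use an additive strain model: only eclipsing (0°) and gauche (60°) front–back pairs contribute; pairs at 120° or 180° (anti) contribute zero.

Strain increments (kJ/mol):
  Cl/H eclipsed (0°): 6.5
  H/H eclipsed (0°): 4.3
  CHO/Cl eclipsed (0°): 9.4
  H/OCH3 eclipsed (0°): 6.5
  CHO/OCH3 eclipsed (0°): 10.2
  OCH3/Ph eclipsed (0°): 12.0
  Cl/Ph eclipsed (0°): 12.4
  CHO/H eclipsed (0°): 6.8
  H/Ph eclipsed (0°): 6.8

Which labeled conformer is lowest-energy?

A

A (eclipsed): H(0°)/CHO(0°) eclipsed 6.8; OCH3(120°)/Ph(120°) eclipsed 12.0; Cl(240°)/H(240°) eclipsed 6.5 → 25.3 kJ/mol.
B (eclipsed): H(0°)/H(0°) eclipsed 4.3; OCH3(120°)/CHO(120°) eclipsed 10.2; Cl(240°)/Ph(240°) eclipsed 12.4 → 26.9 kJ/mol.
A has the lowest total (25.3 kJ/mol).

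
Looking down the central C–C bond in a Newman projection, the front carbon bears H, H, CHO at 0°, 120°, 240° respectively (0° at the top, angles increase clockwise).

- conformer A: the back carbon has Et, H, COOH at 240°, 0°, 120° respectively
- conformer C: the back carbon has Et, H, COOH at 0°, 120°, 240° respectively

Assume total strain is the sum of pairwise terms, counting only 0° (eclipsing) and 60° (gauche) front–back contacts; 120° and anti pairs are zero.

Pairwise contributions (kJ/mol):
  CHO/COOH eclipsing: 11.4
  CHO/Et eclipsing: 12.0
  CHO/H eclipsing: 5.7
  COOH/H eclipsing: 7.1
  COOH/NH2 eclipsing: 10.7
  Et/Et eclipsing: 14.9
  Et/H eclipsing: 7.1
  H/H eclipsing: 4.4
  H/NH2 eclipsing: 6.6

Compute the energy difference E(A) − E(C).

A (eclipsed): H(0°)/H(0°) eclipsed 4.4; H(120°)/COOH(120°) eclipsed 7.1; CHO(240°)/Et(240°) eclipsed 12.0 → 23.5 kJ/mol.
C (eclipsed): H(0°)/Et(0°) eclipsed 7.1; H(120°)/H(120°) eclipsed 4.4; CHO(240°)/COOH(240°) eclipsed 11.4 → 22.9 kJ/mol.
E(A) − E(C) = 23.5 − 22.9 = +0.6 kJ/mol.

+0.6 kJ/mol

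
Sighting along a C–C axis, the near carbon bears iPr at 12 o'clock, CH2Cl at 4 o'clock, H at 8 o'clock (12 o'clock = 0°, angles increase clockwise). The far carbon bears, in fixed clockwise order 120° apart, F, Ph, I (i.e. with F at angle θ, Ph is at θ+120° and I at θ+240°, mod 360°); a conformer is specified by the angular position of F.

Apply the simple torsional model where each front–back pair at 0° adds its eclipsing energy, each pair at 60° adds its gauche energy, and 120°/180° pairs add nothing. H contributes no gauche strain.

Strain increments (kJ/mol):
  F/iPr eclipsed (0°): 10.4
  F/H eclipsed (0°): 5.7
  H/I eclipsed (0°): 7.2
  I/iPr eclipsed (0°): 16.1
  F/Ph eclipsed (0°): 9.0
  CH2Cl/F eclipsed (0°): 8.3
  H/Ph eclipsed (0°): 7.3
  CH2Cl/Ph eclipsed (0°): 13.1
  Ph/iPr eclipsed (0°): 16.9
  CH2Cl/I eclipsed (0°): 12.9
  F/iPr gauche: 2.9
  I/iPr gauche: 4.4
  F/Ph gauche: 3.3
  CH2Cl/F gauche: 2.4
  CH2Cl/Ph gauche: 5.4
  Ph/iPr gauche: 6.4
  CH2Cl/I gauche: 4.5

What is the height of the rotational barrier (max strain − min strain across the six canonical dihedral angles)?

F at 0° (eclipsed): iPr(0°)/F(0°) eclipsed 10.4; CH2Cl(120°)/Ph(120°) eclipsed 13.1; H(240°)/I(240°) eclipsed 7.2 → 30.7 kJ/mol.
F at 60° (staggered): iPr(0°)/F(60°) gauche 2.9; iPr(0°)/I(300°) gauche 4.4; CH2Cl(120°)/F(60°) gauche 2.4; CH2Cl(120°)/Ph(180°) gauche 5.4 → 15.1 kJ/mol.
F at 120° (eclipsed): iPr(0°)/I(0°) eclipsed 16.1; CH2Cl(120°)/F(120°) eclipsed 8.3; H(240°)/Ph(240°) eclipsed 7.3 → 31.7 kJ/mol.
F at 180° (staggered): iPr(0°)/Ph(300°) gauche 6.4; iPr(0°)/I(60°) gauche 4.4; CH2Cl(120°)/F(180°) gauche 2.4; CH2Cl(120°)/I(60°) gauche 4.5 → 17.7 kJ/mol.
F at 240° (eclipsed): iPr(0°)/Ph(0°) eclipsed 16.9; CH2Cl(120°)/I(120°) eclipsed 12.9; H(240°)/F(240°) eclipsed 5.7 → 35.5 kJ/mol.
F at 300° (staggered): iPr(0°)/F(300°) gauche 2.9; iPr(0°)/Ph(60°) gauche 6.4; CH2Cl(120°)/Ph(60°) gauche 5.4; CH2Cl(120°)/I(180°) gauche 4.5 → 19.2 kJ/mol.
Max at 240° (35.5 kJ/mol), min at 60° (15.1 kJ/mol); barrier = 20.4 kJ/mol.

20.4 kJ/mol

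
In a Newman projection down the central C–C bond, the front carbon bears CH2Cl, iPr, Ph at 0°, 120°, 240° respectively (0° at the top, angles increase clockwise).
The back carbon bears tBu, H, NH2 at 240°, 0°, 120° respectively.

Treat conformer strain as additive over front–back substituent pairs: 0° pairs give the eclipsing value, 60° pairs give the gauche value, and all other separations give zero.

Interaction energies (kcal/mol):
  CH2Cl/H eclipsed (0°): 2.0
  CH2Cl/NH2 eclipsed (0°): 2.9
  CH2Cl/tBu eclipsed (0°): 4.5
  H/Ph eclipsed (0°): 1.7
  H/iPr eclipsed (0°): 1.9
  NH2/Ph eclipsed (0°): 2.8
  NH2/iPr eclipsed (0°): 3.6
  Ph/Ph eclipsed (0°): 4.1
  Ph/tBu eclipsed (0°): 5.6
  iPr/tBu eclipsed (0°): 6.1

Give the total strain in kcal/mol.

This conformer (eclipsed): CH2Cl(0°)/H(0°) eclipsed 2.0; iPr(120°)/NH2(120°) eclipsed 3.6; Ph(240°)/tBu(240°) eclipsed 5.6 → 11.2 kcal/mol.

11.2 kcal/mol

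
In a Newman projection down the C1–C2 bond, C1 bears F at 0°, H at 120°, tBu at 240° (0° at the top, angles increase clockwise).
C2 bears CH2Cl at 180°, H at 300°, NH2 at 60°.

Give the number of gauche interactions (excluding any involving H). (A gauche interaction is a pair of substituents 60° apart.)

Non-H gauche pairs: F(0°)/NH2(60°); tBu(240°)/CH2Cl(180°) — 2 interactions.

2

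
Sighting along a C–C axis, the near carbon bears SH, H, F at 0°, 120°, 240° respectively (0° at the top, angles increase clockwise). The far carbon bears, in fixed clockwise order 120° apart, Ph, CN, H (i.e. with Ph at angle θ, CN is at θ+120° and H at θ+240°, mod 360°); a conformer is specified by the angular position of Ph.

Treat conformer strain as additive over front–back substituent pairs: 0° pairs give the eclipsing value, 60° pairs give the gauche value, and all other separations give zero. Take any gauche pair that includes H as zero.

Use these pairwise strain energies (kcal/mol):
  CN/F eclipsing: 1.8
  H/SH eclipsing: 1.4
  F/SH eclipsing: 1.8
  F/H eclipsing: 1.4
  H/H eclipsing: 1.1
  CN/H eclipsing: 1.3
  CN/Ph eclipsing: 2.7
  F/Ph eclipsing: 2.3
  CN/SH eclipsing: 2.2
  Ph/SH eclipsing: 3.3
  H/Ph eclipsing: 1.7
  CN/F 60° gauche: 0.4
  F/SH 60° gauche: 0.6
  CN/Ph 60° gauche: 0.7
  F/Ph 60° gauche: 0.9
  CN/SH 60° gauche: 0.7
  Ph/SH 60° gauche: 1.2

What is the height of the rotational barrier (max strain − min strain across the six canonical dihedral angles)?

4.4 kcal/mol

Ph at 0° (eclipsed): SH–Ph eclipsed, H–CN eclipsed, F–H eclipsed; 3.3 + 1.3 + 1.4 = 6.0 kcal/mol.
Ph at 60° (staggered): SH–Ph gauche, F–CN gauche; 1.2 + 0.4 = 1.6 kcal/mol.
Ph at 120° (eclipsed): SH–H eclipsed, H–Ph eclipsed, F–CN eclipsed; 1.4 + 1.7 + 1.8 = 4.9 kcal/mol.
Ph at 180° (staggered): SH–CN gauche, F–Ph gauche, F–CN gauche; 0.7 + 0.9 + 0.4 = 2.0 kcal/mol.
Ph at 240° (eclipsed): SH–CN eclipsed, H–H eclipsed, F–Ph eclipsed; 2.2 + 1.1 + 2.3 = 5.6 kcal/mol.
Ph at 300° (staggered): SH–Ph gauche, SH–CN gauche, F–Ph gauche; 1.2 + 0.7 + 0.9 = 2.8 kcal/mol.
Max at 0° (6.0 kcal/mol), min at 60° (1.6 kcal/mol); barrier = 4.4 kcal/mol.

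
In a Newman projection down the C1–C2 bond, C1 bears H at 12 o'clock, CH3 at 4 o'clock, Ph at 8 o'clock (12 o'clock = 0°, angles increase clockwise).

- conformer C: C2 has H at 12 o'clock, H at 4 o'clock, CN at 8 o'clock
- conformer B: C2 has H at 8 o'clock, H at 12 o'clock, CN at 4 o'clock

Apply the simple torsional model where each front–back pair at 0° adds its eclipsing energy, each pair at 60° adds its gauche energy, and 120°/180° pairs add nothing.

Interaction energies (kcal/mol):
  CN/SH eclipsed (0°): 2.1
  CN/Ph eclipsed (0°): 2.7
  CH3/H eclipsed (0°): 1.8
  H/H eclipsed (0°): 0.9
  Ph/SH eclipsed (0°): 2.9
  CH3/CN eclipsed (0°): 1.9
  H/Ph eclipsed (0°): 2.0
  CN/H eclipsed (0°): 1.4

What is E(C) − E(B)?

C (eclipsed): H–H eclipsed, CH3–H eclipsed, Ph–CN eclipsed; 0.9 + 1.8 + 2.7 = 5.4 kcal/mol.
B (eclipsed): H–H eclipsed, CH3–CN eclipsed, Ph–H eclipsed; 0.9 + 1.9 + 2.0 = 4.8 kcal/mol.
E(C) − E(B) = 5.4 − 4.8 = +0.6 kcal/mol.

+0.6 kcal/mol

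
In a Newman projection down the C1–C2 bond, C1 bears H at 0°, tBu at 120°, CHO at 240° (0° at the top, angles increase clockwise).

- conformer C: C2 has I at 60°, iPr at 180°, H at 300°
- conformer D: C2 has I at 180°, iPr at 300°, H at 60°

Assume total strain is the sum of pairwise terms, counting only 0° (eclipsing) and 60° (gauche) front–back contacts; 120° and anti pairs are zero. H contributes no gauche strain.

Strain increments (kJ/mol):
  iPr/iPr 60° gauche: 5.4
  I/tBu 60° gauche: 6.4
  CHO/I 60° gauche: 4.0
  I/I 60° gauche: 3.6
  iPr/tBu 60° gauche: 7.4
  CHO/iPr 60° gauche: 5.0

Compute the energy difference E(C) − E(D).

C is staggered. tBu at 120° is gauche with I at 60° (6.4); tBu at 120° is gauche with iPr at 180° (7.4); CHO at 240° is gauche with iPr at 180° (5.0). Total 18.8 kJ/mol.
D is staggered. tBu at 120° is gauche with I at 180° (6.4); CHO at 240° is gauche with I at 180° (4.0); CHO at 240° is gauche with iPr at 300° (5.0). Total 15.4 kJ/mol.
E(C) − E(D) = 18.8 − 15.4 = +3.4 kJ/mol.

+3.4 kJ/mol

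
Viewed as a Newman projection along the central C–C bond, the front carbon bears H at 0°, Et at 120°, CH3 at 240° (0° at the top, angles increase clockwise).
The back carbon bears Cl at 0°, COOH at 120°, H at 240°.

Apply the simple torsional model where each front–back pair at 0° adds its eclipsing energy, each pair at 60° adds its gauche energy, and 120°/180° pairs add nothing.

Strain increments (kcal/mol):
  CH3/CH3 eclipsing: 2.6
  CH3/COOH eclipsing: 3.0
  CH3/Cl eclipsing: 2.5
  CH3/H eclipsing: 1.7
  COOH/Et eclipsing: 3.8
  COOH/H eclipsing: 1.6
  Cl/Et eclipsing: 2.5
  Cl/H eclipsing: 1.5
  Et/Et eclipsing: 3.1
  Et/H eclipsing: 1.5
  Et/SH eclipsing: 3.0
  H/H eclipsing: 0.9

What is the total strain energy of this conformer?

This conformer is eclipsed. H at 0° is eclipsed with Cl at 0° (1.5); Et at 120° is eclipsed with COOH at 120° (3.8); CH3 at 240° is eclipsed with H at 240° (1.7). Total 7.0 kcal/mol.

7.0 kcal/mol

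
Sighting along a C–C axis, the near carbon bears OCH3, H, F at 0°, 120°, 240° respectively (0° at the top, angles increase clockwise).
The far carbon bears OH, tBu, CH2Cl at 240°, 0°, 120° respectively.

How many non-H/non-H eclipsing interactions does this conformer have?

Non-H eclipsing pairs: OCH3(0°)/tBu(0°); F(240°)/OH(240°) — 2 interactions.

2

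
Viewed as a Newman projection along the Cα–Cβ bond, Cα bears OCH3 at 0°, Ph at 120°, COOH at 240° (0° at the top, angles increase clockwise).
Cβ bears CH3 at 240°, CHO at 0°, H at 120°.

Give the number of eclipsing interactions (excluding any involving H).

2

Non-H eclipsing pairs: OCH3(0°)/CHO(0°); COOH(240°)/CH3(240°) — 2 interactions.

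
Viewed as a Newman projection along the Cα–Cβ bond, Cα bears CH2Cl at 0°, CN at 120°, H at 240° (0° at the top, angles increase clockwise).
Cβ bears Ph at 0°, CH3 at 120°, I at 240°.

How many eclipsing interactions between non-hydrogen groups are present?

Non-H eclipsing pairs: CH2Cl(0°)/Ph(0°); CN(120°)/CH3(120°) — 2 interactions.

2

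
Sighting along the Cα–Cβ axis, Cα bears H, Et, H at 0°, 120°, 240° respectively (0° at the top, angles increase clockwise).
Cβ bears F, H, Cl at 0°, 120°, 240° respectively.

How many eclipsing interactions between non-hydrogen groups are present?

Every eclipsing pair involves H, so the count is 0.

0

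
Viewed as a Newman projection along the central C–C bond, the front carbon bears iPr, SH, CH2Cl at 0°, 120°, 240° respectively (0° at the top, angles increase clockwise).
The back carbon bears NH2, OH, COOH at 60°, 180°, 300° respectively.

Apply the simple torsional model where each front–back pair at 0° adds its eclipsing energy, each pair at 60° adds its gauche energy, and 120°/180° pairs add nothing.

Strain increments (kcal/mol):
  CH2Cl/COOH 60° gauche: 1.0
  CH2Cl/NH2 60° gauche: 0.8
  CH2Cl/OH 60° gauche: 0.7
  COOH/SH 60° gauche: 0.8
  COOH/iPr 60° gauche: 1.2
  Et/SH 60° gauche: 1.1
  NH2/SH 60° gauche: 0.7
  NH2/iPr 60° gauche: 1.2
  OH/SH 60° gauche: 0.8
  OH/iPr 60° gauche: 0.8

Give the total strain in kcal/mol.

5.6 kcal/mol

This conformer (staggered): iPr–NH2 gauche, iPr–COOH gauche, SH–NH2 gauche, SH–OH gauche, CH2Cl–OH gauche, CH2Cl–COOH gauche; 1.2 + 1.2 + 0.7 + 0.8 + 0.7 + 1.0 = 5.6 kcal/mol.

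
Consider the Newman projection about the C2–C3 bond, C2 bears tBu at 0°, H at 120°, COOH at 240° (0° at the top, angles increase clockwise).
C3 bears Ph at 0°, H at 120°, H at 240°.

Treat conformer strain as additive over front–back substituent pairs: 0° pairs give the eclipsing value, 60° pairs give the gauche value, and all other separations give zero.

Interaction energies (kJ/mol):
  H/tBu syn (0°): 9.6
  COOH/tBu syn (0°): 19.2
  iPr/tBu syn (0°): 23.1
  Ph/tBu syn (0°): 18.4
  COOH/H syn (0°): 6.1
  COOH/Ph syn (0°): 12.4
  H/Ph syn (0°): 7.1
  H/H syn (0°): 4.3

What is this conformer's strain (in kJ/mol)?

28.8 kJ/mol

This conformer (eclipsed): tBu(0°)/Ph(0°) eclipsed 18.4; H(120°)/H(120°) eclipsed 4.3; COOH(240°)/H(240°) eclipsed 6.1 → 28.8 kJ/mol.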